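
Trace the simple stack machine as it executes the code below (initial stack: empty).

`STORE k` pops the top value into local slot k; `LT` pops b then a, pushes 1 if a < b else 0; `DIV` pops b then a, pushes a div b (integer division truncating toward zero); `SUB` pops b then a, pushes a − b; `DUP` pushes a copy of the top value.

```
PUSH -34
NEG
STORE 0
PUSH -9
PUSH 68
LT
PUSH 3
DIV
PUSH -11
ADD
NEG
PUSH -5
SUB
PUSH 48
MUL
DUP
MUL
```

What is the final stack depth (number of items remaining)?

PUSH -34 → [-34]
NEG      → [34]
STORE 0  → []
PUSH -9  → [-9]
PUSH 68  → [-9, 68]
LT       → [1]
PUSH 3   → [1, 3]
DIV      → [0]
PUSH -11 → [0, -11]
ADD      → [-11]
NEG      → [11]
PUSH -5  → [11, -5]
SUB      → [16]
PUSH 48  → [16, 48]
MUL      → [768]
DUP      → [768, 768]
MUL      → [589824]

1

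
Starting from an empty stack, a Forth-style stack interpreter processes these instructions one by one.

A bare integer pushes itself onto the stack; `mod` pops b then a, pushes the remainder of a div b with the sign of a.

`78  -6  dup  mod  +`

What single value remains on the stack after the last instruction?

78

78  -> 78
-6  -> 78 -6
dup -> 78 -6 -6
mod -> 78 0
+   -> 78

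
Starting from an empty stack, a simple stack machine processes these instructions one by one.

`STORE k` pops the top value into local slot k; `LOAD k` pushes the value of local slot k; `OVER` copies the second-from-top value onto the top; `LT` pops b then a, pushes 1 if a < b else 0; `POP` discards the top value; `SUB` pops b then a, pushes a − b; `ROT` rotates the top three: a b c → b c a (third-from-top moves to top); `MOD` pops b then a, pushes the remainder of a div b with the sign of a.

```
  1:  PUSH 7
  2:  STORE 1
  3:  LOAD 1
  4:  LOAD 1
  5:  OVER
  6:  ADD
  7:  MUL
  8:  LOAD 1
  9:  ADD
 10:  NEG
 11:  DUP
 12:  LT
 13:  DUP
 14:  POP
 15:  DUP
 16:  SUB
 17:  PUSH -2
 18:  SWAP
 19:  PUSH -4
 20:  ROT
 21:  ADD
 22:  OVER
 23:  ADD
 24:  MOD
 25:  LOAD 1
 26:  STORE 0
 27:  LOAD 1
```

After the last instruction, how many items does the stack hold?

2

PUSH 7  -> 7
STORE 1 -> (empty)
LOAD 1  -> 7
LOAD 1  -> 7 7
OVER    -> 7 7 7
ADD     -> 7 14
MUL     -> 98
LOAD 1  -> 98 7
ADD     -> 105
NEG     -> -105
DUP     -> -105 -105
LT      -> 0
DUP     -> 0 0
POP     -> 0
DUP     -> 0 0
SUB     -> 0
PUSH -2 -> 0 -2
SWAP    -> -2 0
PUSH -4 -> -2 0 -4
ROT     -> 0 -4 -2
ADD     -> 0 -6
OVER    -> 0 -6 0
ADD     -> 0 -6
MOD     -> 0
LOAD 1  -> 0 7
STORE 0 -> 0
LOAD 1  -> 0 7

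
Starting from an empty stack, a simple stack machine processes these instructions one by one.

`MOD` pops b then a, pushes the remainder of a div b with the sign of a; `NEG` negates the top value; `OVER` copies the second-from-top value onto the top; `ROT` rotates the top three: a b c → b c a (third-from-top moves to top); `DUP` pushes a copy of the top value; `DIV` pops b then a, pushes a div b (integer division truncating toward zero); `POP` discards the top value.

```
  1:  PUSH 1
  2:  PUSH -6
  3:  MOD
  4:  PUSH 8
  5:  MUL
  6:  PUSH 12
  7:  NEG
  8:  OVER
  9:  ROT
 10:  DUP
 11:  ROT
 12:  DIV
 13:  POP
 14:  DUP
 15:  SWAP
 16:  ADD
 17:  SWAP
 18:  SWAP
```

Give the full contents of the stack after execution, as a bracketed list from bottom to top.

[-12, 16]

PUSH 1   [1]
PUSH -6  [1, -6]
MOD      [1]
PUSH 8   [1, 8]
MUL      [8]
PUSH 12  [8, 12]
NEG      [8, -12]
OVER     [8, -12, 8]
ROT      [-12, 8, 8]
DUP      [-12, 8, 8, 8]
ROT      [-12, 8, 8, 8]
DIV      [-12, 8, 1]
POP      [-12, 8]
DUP      [-12, 8, 8]
SWAP     [-12, 8, 8]
ADD      [-12, 16]
SWAP     [16, -12]
SWAP     [-12, 16]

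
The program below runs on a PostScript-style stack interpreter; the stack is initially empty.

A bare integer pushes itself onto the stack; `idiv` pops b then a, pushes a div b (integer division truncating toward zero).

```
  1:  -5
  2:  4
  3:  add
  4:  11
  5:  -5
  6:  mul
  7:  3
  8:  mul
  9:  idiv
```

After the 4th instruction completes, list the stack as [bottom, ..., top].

[-1, 11]

-5   [-5]
4    [-5, 4]
add  [-1]
11   [-1, 11]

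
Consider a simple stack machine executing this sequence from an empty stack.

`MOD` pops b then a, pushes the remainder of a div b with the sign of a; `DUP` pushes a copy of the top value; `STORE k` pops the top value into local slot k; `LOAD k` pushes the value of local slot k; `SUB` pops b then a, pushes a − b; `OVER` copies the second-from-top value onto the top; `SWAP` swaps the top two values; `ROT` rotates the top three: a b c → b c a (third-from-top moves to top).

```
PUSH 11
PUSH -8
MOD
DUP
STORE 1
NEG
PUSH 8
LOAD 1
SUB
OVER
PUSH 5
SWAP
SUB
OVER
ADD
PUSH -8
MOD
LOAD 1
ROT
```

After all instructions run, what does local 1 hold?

3

PUSH 11  [11]
PUSH -8  [11, -8]
MOD      [3]
DUP      [3, 3]
STORE 1  [3]
NEG      [-3]
PUSH 8   [-3, 8]
LOAD 1   [-3, 8, 3]
SUB      [-3, 5]
OVER     [-3, 5, -3]
PUSH 5   [-3, 5, -3, 5]
SWAP     [-3, 5, 5, -3]
SUB      [-3, 5, 8]
OVER     [-3, 5, 8, 5]
ADD      [-3, 5, 13]
PUSH -8  [-3, 5, 13, -8]
MOD      [-3, 5, 5]
LOAD 1   [-3, 5, 5, 3]
ROT      [-3, 5, 3, 5]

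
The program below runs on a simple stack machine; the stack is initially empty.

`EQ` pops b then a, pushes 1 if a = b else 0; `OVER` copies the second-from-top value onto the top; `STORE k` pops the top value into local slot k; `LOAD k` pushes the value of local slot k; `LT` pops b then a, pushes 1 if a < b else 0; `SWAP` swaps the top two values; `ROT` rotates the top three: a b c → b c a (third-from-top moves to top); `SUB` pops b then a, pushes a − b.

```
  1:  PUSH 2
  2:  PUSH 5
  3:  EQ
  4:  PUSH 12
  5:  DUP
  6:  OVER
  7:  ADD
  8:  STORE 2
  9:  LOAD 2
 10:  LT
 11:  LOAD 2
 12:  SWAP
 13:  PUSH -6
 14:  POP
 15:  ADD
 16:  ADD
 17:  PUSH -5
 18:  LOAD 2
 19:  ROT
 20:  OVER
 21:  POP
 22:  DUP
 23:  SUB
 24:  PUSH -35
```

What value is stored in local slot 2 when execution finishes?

24

PUSH 2    2
PUSH 5    2 5
EQ        0
PUSH 12   0 12
DUP       0 12 12
OVER      0 12 12 12
ADD       0 12 24
STORE 2   0 12
LOAD 2    0 12 24
LT        0 1
LOAD 2    0 1 24
SWAP      0 24 1
PUSH -6   0 24 1 -6
POP       0 24 1
ADD       0 25
ADD       25
PUSH -5   25 -5
LOAD 2    25 -5 24
ROT       -5 24 25
OVER      -5 24 25 24
POP       -5 24 25
DUP       -5 24 25 25
SUB       -5 24 0
PUSH -35  -5 24 0 -35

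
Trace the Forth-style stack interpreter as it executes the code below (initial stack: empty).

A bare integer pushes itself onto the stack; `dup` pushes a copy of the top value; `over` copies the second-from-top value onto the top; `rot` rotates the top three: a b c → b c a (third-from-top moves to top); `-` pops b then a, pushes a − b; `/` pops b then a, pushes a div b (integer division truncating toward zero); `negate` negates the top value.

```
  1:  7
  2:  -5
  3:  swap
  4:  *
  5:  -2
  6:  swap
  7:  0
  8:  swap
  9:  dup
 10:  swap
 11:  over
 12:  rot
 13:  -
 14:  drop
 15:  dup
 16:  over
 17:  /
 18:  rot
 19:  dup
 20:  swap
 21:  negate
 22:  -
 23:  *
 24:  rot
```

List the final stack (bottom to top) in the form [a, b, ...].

7      -> [7]
-5     -> [7, -5]
swap   -> [-5, 7]
*      -> [-35]
-2     -> [-35, -2]
swap   -> [-2, -35]
0      -> [-2, -35, 0]
swap   -> [-2, 0, -35]
dup    -> [-2, 0, -35, -35]
swap   -> [-2, 0, -35, -35]
over   -> [-2, 0, -35, -35, -35]
rot    -> [-2, 0, -35, -35, -35]
-      -> [-2, 0, -35, 0]
drop   -> [-2, 0, -35]
dup    -> [-2, 0, -35, -35]
over   -> [-2, 0, -35, -35, -35]
/      -> [-2, 0, -35, 1]
rot    -> [-2, -35, 1, 0]
dup    -> [-2, -35, 1, 0, 0]
swap   -> [-2, -35, 1, 0, 0]
negate -> [-2, -35, 1, 0, 0]
-      -> [-2, -35, 1, 0]
*      -> [-2, -35, 0]
rot    -> [-35, 0, -2]

[-35, 0, -2]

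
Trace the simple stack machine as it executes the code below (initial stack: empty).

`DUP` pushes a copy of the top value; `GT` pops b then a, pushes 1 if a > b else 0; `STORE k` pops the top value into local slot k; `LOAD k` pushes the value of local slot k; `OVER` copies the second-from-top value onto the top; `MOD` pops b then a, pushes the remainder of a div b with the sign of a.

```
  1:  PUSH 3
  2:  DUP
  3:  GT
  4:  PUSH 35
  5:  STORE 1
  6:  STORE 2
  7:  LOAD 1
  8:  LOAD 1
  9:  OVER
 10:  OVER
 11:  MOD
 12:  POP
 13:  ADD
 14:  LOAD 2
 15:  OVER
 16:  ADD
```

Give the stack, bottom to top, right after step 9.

[35, 35, 35]

PUSH 3  → [3]
DUP     → [3, 3]
GT      → [0]
PUSH 35 → [0, 35]
STORE 1 → [0]
STORE 2 → []
LOAD 1  → [35]
LOAD 1  → [35, 35]
OVER    → [35, 35, 35]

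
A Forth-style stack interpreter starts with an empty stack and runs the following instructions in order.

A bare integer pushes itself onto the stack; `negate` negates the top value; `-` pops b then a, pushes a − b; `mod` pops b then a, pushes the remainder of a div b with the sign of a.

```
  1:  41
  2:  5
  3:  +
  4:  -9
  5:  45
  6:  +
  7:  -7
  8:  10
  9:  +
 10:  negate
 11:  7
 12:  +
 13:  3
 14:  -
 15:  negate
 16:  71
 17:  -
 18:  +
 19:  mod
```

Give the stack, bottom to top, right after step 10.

41      41
5       41 5
+       46
-9      46 -9
45      46 -9 45
+       46 36
-7      46 36 -7
10      46 36 -7 10
+       46 36 3
negate  46 36 -3

[46, 36, -3]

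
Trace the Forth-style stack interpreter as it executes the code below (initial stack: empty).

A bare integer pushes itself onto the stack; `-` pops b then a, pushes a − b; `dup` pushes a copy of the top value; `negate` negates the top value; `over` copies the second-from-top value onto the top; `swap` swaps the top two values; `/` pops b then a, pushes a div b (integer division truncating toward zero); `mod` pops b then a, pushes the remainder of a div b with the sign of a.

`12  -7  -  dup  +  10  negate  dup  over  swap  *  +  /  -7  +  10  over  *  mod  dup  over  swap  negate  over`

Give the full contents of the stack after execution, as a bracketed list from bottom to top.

12      12
-7      12 -7
-       19
dup     19 19
+       38
10      38 10
negate  38 -10
dup     38 -10 -10
over    38 -10 -10 -10
swap    38 -10 -10 -10
*       38 -10 100
+       38 90
/       0
-7      0 -7
+       -7
10      -7 10
over    -7 10 -7
*       -7 -70
mod     -7
dup     -7 -7
over    -7 -7 -7
swap    -7 -7 -7
negate  -7 -7 7
over    -7 -7 7 -7

[-7, -7, 7, -7]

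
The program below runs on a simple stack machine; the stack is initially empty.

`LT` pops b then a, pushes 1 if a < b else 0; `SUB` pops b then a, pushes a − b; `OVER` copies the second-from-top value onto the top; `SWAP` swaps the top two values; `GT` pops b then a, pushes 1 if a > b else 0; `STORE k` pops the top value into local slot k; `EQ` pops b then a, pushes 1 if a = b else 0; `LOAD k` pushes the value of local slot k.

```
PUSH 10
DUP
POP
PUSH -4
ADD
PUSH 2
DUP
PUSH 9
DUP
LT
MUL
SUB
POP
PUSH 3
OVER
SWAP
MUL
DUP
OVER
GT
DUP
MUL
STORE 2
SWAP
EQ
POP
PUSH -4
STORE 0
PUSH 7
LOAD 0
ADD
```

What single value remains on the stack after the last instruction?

3

PUSH 10 → 10
DUP     → 10 10
POP     → 10
PUSH -4 → 10 -4
ADD     → 6
PUSH 2  → 6 2
DUP     → 6 2 2
PUSH 9  → 6 2 2 9
DUP     → 6 2 2 9 9
LT      → 6 2 2 0
MUL     → 6 2 0
SUB     → 6 2
POP     → 6
PUSH 3  → 6 3
OVER    → 6 3 6
SWAP    → 6 6 3
MUL     → 6 18
DUP     → 6 18 18
OVER    → 6 18 18 18
GT      → 6 18 0
DUP     → 6 18 0 0
MUL     → 6 18 0
STORE 2 → 6 18
SWAP    → 18 6
EQ      → 0
POP     → (empty)
PUSH -4 → -4
STORE 0 → (empty)
PUSH 7  → 7
LOAD 0  → 7 -4
ADD     → 3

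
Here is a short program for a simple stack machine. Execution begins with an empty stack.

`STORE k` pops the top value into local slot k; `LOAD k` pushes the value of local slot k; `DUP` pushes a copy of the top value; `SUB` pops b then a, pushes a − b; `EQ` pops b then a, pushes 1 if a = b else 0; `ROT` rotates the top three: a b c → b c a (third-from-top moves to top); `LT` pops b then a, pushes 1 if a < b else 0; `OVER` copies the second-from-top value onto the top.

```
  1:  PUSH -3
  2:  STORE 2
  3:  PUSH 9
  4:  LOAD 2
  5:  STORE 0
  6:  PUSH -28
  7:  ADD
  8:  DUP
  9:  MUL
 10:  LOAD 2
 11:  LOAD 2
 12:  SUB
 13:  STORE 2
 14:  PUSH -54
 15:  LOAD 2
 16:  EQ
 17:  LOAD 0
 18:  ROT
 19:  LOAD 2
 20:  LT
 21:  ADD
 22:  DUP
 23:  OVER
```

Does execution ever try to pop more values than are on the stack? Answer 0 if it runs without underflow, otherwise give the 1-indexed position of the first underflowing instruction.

PUSH -3  -> [-3]
STORE 2  -> []
PUSH 9   -> [9]
LOAD 2   -> [9, -3]
STORE 0  -> [9]
PUSH -28 -> [9, -28]
ADD      -> [-19]
DUP      -> [-19, -19]
MUL      -> [361]
LOAD 2   -> [361, -3]
LOAD 2   -> [361, -3, -3]
SUB      -> [361, 0]
STORE 2  -> [361]
PUSH -54 -> [361, -54]
LOAD 2   -> [361, -54, 0]
EQ       -> [361, 0]
LOAD 0   -> [361, 0, -3]
ROT      -> [0, -3, 361]
LOAD 2   -> [0, -3, 361, 0]
LT       -> [0, -3, 0]
ADD      -> [0, -3]
DUP      -> [0, -3, -3]
OVER     -> [0, -3, -3, -3]

0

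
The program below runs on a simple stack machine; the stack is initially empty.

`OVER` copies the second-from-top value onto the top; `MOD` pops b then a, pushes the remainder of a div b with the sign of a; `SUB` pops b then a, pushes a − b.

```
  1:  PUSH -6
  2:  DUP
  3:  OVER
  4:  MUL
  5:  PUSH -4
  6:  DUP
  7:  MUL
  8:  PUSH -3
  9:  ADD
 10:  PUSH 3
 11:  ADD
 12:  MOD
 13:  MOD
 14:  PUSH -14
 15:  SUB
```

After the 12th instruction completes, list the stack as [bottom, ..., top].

PUSH -6 → [-6]
DUP     → [-6, -6]
OVER    → [-6, -6, -6]
MUL     → [-6, 36]
PUSH -4 → [-6, 36, -4]
DUP     → [-6, 36, -4, -4]
MUL     → [-6, 36, 16]
PUSH -3 → [-6, 36, 16, -3]
ADD     → [-6, 36, 13]
PUSH 3  → [-6, 36, 13, 3]
ADD     → [-6, 36, 16]
MOD     → [-6, 4]

[-6, 4]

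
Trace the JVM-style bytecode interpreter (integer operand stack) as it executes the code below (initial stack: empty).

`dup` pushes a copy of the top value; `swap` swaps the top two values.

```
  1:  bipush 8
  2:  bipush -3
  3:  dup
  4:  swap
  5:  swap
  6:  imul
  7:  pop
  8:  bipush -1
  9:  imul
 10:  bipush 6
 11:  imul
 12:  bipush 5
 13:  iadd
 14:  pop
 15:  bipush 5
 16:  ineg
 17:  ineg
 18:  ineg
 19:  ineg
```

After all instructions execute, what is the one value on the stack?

5

bipush 8   8
bipush -3  8 -3
dup        8 -3 -3
swap       8 -3 -3
swap       8 -3 -3
imul       8 9
pop        8
bipush -1  8 -1
imul       -8
bipush 6   -8 6
imul       -48
bipush 5   -48 5
iadd       -43
pop        (empty)
bipush 5   5
ineg       -5
ineg       5
ineg       -5
ineg       5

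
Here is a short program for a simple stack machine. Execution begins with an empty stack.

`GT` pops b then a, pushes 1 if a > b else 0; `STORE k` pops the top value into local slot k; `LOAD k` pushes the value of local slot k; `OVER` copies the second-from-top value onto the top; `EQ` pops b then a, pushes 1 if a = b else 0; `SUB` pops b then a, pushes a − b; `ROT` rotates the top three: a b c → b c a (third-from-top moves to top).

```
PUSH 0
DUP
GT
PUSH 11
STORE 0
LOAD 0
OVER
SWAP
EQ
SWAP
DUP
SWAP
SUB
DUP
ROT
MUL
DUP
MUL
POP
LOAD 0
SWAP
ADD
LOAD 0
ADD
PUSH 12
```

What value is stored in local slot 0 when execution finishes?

11

PUSH 0  -> [0]
DUP     -> [0, 0]
GT      -> [0]
PUSH 11 -> [0, 11]
STORE 0 -> [0]
LOAD 0  -> [0, 11]
OVER    -> [0, 11, 0]
SWAP    -> [0, 0, 11]
EQ      -> [0, 0]
SWAP    -> [0, 0]
DUP     -> [0, 0, 0]
SWAP    -> [0, 0, 0]
SUB     -> [0, 0]
DUP     -> [0, 0, 0]
ROT     -> [0, 0, 0]
MUL     -> [0, 0]
DUP     -> [0, 0, 0]
MUL     -> [0, 0]
POP     -> [0]
LOAD 0  -> [0, 11]
SWAP    -> [11, 0]
ADD     -> [11]
LOAD 0  -> [11, 11]
ADD     -> [22]
PUSH 12 -> [22, 12]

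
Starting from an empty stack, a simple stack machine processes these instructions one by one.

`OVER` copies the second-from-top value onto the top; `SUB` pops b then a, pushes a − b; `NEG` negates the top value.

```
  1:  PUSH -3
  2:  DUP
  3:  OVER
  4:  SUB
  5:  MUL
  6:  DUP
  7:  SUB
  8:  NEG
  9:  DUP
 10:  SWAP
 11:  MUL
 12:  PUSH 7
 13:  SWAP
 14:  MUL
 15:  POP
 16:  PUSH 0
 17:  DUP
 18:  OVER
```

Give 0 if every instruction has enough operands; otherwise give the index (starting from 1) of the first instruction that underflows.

0

PUSH -3 → -3
DUP     → -3 -3
OVER    → -3 -3 -3
SUB     → -3 0
MUL     → 0
DUP     → 0 0
SUB     → 0
NEG     → 0
DUP     → 0 0
SWAP    → 0 0
MUL     → 0
PUSH 7  → 0 7
SWAP    → 7 0
MUL     → 0
POP     → (empty)
PUSH 0  → 0
DUP     → 0 0
OVER    → 0 0 0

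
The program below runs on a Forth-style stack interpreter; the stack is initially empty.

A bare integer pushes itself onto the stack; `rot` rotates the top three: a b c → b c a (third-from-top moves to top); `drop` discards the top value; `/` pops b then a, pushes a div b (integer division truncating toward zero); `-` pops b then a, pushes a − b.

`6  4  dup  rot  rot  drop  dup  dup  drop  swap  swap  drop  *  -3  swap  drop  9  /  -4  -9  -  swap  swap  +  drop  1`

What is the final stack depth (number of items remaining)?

1

6    -> 6
4    -> 6 4
dup  -> 6 4 4
rot  -> 4 4 6
rot  -> 4 6 4
drop -> 4 6
dup  -> 4 6 6
dup  -> 4 6 6 6
drop -> 4 6 6
swap -> 4 6 6
swap -> 4 6 6
drop -> 4 6
*    -> 24
-3   -> 24 -3
swap -> -3 24
drop -> -3
9    -> -3 9
/    -> 0
-4   -> 0 -4
-9   -> 0 -4 -9
-    -> 0 5
swap -> 5 0
swap -> 0 5
+    -> 5
drop -> (empty)
1    -> 1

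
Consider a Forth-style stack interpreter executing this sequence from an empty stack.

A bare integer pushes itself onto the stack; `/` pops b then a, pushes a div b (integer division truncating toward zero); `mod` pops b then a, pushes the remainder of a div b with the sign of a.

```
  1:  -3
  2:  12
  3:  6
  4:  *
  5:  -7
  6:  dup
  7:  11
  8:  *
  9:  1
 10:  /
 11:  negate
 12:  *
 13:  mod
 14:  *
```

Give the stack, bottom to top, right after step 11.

[-3, 72, -7, 77]

-3     → -3
12     → -3 12
6      → -3 12 6
*      → -3 72
-7     → -3 72 -7
dup    → -3 72 -7 -7
11     → -3 72 -7 -7 11
*      → -3 72 -7 -77
1      → -3 72 -7 -77 1
/      → -3 72 -7 -77
negate → -3 72 -7 77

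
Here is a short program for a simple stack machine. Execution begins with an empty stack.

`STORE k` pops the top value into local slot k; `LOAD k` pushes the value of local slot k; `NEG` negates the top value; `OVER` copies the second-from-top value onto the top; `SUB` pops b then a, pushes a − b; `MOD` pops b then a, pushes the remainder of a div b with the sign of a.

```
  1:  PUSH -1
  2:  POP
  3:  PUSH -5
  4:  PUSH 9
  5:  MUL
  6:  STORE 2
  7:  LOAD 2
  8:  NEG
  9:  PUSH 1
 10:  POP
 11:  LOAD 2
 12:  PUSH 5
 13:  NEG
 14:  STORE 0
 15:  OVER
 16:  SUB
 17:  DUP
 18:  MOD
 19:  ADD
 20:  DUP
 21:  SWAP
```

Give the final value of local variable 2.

-45

PUSH -1 : [-1]
POP     : []
PUSH -5 : [-5]
PUSH 9  : [-5, 9]
MUL     : [-45]
STORE 2 : []
LOAD 2  : [-45]
NEG     : [45]
PUSH 1  : [45, 1]
POP     : [45]
LOAD 2  : [45, -45]
PUSH 5  : [45, -45, 5]
NEG     : [45, -45, -5]
STORE 0 : [45, -45]
OVER    : [45, -45, 45]
SUB     : [45, -90]
DUP     : [45, -90, -90]
MOD     : [45, 0]
ADD     : [45]
DUP     : [45, 45]
SWAP    : [45, 45]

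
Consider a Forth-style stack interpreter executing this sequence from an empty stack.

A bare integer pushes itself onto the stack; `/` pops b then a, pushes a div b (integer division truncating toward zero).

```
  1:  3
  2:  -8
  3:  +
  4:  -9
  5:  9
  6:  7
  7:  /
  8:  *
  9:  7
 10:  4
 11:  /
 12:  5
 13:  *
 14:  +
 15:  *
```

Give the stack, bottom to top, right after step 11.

3  → [3]
-8 → [3, -8]
+  → [-5]
-9 → [-5, -9]
9  → [-5, -9, 9]
7  → [-5, -9, 9, 7]
/  → [-5, -9, 1]
*  → [-5, -9]
7  → [-5, -9, 7]
4  → [-5, -9, 7, 4]
/  → [-5, -9, 1]

[-5, -9, 1]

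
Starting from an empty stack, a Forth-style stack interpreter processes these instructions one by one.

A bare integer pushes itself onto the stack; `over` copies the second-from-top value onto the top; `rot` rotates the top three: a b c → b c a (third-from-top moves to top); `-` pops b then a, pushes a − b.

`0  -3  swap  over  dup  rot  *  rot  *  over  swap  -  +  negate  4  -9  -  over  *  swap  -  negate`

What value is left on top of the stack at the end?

0      : [0]
-3     : [0, -3]
swap   : [-3, 0]
over   : [-3, 0, -3]
dup    : [-3, 0, -3, -3]
rot    : [-3, -3, -3, 0]
*      : [-3, -3, 0]
rot    : [-3, 0, -3]
*      : [-3, 0]
over   : [-3, 0, -3]
swap   : [-3, -3, 0]
-      : [-3, -3]
+      : [-6]
negate : [6]
4      : [6, 4]
-9     : [6, 4, -9]
-      : [6, 13]
over   : [6, 13, 6]
*      : [6, 78]
swap   : [78, 6]
-      : [72]
negate : [-72]

-72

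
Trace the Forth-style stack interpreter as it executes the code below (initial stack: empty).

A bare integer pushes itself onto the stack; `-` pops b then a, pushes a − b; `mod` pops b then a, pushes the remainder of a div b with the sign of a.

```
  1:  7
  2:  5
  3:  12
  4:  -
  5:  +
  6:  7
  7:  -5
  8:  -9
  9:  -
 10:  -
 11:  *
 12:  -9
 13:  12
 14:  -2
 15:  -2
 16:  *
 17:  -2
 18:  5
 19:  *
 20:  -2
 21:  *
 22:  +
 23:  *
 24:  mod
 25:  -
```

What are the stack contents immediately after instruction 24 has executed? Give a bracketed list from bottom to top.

[0, -9]

7   : [7]
5   : [7, 5]
12  : [7, 5, 12]
-   : [7, -7]
+   : [0]
7   : [0, 7]
-5  : [0, 7, -5]
-9  : [0, 7, -5, -9]
-   : [0, 7, 4]
-   : [0, 3]
*   : [0]
-9  : [0, -9]
12  : [0, -9, 12]
-2  : [0, -9, 12, -2]
-2  : [0, -9, 12, -2, -2]
*   : [0, -9, 12, 4]
-2  : [0, -9, 12, 4, -2]
5   : [0, -9, 12, 4, -2, 5]
*   : [0, -9, 12, 4, -10]
-2  : [0, -9, 12, 4, -10, -2]
*   : [0, -9, 12, 4, 20]
+   : [0, -9, 12, 24]
*   : [0, -9, 288]
mod : [0, -9]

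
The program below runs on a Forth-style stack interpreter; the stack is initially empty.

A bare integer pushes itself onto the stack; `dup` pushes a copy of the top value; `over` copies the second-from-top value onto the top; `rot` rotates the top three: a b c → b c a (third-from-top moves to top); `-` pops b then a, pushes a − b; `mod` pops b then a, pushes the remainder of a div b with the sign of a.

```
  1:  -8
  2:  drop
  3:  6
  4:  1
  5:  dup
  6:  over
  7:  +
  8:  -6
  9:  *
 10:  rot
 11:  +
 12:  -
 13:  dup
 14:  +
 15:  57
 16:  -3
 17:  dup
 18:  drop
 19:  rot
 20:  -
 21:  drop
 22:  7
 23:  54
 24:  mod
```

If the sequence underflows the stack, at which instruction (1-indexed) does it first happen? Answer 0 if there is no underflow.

-8   → -8
drop → (empty)
6    → 6
1    → 6 1
dup  → 6 1 1
over → 6 1 1 1
+    → 6 1 2
-6   → 6 1 2 -6
*    → 6 1 -12
rot  → 1 -12 6
+    → 1 -6
-    → 7
dup  → 7 7
+    → 14
57   → 14 57
-3   → 14 57 -3
dup  → 14 57 -3 -3
drop → 14 57 -3
rot  → 57 -3 14
-    → 57 -17
drop → 57
7    → 57 7
54   → 57 7 54
mod  → 57 7

0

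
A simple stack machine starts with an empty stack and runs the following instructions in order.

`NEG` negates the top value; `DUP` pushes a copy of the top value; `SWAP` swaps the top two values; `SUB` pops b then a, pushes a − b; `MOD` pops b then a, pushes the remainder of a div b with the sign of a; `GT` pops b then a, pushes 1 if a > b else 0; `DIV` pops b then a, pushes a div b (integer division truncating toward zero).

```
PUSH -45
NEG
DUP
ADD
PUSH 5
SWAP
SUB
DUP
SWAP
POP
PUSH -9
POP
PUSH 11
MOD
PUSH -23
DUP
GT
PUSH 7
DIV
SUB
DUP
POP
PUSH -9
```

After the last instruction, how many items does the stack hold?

PUSH -45 : -45
NEG      : 45
DUP      : 45 45
ADD      : 90
PUSH 5   : 90 5
SWAP     : 5 90
SUB      : -85
DUP      : -85 -85
SWAP     : -85 -85
POP      : -85
PUSH -9  : -85 -9
POP      : -85
PUSH 11  : -85 11
MOD      : -8
PUSH -23 : -8 -23
DUP      : -8 -23 -23
GT       : -8 0
PUSH 7   : -8 0 7
DIV      : -8 0
SUB      : -8
DUP      : -8 -8
POP      : -8
PUSH -9  : -8 -9

2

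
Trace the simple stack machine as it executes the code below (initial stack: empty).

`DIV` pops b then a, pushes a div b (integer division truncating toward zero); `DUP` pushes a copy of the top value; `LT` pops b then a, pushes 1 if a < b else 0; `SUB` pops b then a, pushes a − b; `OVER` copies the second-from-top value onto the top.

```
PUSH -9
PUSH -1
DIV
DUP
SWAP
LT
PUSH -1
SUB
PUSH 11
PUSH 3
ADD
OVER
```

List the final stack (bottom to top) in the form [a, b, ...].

[1, 14, 1]

PUSH -9 → -9
PUSH -1 → -9 -1
DIV     → 9
DUP     → 9 9
SWAP    → 9 9
LT      → 0
PUSH -1 → 0 -1
SUB     → 1
PUSH 11 → 1 11
PUSH 3  → 1 11 3
ADD     → 1 14
OVER    → 1 14 1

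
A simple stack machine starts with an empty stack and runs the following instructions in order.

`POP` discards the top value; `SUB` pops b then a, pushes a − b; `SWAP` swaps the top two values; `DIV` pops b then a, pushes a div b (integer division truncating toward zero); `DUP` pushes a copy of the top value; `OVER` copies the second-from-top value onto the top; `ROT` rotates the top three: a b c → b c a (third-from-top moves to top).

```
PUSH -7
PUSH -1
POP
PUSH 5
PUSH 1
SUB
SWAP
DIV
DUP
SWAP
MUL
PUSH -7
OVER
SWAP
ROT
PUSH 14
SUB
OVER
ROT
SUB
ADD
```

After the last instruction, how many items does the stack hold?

2

PUSH -7  -7
PUSH -1  -7 -1
POP      -7
PUSH 5   -7 5
PUSH 1   -7 5 1
SUB      -7 4
SWAP     4 -7
DIV      0
DUP      0 0
SWAP     0 0
MUL      0
PUSH -7  0 -7
OVER     0 -7 0
SWAP     0 0 -7
ROT      0 -7 0
PUSH 14  0 -7 0 14
SUB      0 -7 -14
OVER     0 -7 -14 -7
ROT      0 -14 -7 -7
SUB      0 -14 0
ADD      0 -14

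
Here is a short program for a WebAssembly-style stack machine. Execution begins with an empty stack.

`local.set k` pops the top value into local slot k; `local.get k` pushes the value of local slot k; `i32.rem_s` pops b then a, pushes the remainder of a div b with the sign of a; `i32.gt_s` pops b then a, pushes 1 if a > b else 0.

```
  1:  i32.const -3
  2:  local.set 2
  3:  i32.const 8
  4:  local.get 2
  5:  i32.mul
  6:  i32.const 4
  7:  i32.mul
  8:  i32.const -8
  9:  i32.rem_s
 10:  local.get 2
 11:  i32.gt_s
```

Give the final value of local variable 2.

-3

i32.const -3 -> -3
local.set 2  -> (empty)
i32.const 8  -> 8
local.get 2  -> 8 -3
i32.mul      -> -24
i32.const 4  -> -24 4
i32.mul      -> -96
i32.const -8 -> -96 -8
i32.rem_s    -> 0
local.get 2  -> 0 -3
i32.gt_s     -> 1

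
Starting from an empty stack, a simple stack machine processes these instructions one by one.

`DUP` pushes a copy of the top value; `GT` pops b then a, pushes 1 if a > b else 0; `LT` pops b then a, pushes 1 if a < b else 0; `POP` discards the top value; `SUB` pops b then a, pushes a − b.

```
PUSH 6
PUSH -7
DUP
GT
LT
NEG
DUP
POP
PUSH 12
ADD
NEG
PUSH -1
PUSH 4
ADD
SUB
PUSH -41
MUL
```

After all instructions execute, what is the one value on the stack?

PUSH 6    6
PUSH -7   6 -7
DUP       6 -7 -7
GT        6 0
LT        0
NEG       0
DUP       0 0
POP       0
PUSH 12   0 12
ADD       12
NEG       -12
PUSH -1   -12 -1
PUSH 4    -12 -1 4
ADD       -12 3
SUB       -15
PUSH -41  -15 -41
MUL       615

615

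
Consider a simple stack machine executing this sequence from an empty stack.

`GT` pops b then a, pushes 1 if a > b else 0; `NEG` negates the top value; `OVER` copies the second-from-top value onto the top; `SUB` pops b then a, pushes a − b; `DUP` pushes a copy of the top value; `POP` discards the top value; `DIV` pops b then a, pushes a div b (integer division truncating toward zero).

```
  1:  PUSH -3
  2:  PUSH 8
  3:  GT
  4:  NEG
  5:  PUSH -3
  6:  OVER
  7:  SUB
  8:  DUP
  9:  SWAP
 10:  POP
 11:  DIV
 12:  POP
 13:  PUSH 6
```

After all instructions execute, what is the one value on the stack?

6

PUSH -3 : -3
PUSH 8  : -3 8
GT      : 0
NEG     : 0
PUSH -3 : 0 -3
OVER    : 0 -3 0
SUB     : 0 -3
DUP     : 0 -3 -3
SWAP    : 0 -3 -3
POP     : 0 -3
DIV     : 0
POP     : (empty)
PUSH 6  : 6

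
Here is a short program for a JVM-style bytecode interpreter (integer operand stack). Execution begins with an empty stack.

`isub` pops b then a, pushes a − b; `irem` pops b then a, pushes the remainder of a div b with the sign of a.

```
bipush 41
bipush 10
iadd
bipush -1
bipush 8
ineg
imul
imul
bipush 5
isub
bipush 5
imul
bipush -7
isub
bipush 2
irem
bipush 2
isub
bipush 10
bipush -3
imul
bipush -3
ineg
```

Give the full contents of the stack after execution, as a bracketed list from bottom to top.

[-2, -30, 3]

bipush 41 : 41
bipush 10 : 41 10
iadd      : 51
bipush -1 : 51 -1
bipush 8  : 51 -1 8
ineg      : 51 -1 -8
imul      : 51 8
imul      : 408
bipush 5  : 408 5
isub      : 403
bipush 5  : 403 5
imul      : 2015
bipush -7 : 2015 -7
isub      : 2022
bipush 2  : 2022 2
irem      : 0
bipush 2  : 0 2
isub      : -2
bipush 10 : -2 10
bipush -3 : -2 10 -3
imul      : -2 -30
bipush -3 : -2 -30 -3
ineg      : -2 -30 3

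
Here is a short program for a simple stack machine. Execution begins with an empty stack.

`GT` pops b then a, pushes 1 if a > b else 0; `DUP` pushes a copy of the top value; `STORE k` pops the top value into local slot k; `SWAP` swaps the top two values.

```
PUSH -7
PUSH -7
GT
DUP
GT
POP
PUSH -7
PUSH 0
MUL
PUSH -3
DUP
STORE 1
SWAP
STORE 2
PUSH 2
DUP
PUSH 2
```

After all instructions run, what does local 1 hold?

PUSH -7 -> -7
PUSH -7 -> -7 -7
GT      -> 0
DUP     -> 0 0
GT      -> 0
POP     -> (empty)
PUSH -7 -> -7
PUSH 0  -> -7 0
MUL     -> 0
PUSH -3 -> 0 -3
DUP     -> 0 -3 -3
STORE 1 -> 0 -3
SWAP    -> -3 0
STORE 2 -> -3
PUSH 2  -> -3 2
DUP     -> -3 2 2
PUSH 2  -> -3 2 2 2

-3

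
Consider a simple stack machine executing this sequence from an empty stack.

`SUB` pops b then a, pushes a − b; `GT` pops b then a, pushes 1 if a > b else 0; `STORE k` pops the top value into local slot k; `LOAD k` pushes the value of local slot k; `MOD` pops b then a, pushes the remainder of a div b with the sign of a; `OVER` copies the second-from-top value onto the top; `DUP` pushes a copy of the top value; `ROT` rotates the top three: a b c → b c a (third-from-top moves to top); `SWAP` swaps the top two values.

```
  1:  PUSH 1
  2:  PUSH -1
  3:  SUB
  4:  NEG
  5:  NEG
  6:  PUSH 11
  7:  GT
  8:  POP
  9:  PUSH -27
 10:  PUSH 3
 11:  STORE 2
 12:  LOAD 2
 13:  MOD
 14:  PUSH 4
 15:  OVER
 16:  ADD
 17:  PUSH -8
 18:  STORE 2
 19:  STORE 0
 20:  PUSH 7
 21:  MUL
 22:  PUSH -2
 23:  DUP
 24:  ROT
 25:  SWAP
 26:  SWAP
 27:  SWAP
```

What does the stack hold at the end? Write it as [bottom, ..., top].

PUSH 1   : [1]
PUSH -1  : [1, -1]
SUB      : [2]
NEG      : [-2]
NEG      : [2]
PUSH 11  : [2, 11]
GT       : [0]
POP      : []
PUSH -27 : [-27]
PUSH 3   : [-27, 3]
STORE 2  : [-27]
LOAD 2   : [-27, 3]
MOD      : [0]
PUSH 4   : [0, 4]
OVER     : [0, 4, 0]
ADD      : [0, 4]
PUSH -8  : [0, 4, -8]
STORE 2  : [0, 4]
STORE 0  : [0]
PUSH 7   : [0, 7]
MUL      : [0]
PUSH -2  : [0, -2]
DUP      : [0, -2, -2]
ROT      : [-2, -2, 0]
SWAP     : [-2, 0, -2]
SWAP     : [-2, -2, 0]
SWAP     : [-2, 0, -2]

[-2, 0, -2]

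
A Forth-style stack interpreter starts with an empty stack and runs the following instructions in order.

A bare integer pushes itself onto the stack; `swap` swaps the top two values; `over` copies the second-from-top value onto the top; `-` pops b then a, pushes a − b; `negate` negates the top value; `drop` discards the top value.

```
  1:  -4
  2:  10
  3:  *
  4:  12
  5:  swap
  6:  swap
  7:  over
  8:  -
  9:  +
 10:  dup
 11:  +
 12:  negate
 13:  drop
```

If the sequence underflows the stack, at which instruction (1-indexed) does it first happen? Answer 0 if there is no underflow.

0

-4      -4
10      -4 10
*       -40
12      -40 12
swap    12 -40
swap    -40 12
over    -40 12 -40
-       -40 52
+       12
dup     12 12
+       24
negate  -24
drop    (empty)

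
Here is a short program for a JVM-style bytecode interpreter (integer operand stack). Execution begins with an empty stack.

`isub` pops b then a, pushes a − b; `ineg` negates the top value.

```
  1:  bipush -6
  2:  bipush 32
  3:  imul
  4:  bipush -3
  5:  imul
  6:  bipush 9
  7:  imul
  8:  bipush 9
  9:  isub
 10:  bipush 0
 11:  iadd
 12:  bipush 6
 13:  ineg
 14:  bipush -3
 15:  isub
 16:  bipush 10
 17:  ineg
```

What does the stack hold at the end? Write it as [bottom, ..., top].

[5175, -3, -10]

bipush -6 → [-6]
bipush 32 → [-6, 32]
imul      → [-192]
bipush -3 → [-192, -3]
imul      → [576]
bipush 9  → [576, 9]
imul      → [5184]
bipush 9  → [5184, 9]
isub      → [5175]
bipush 0  → [5175, 0]
iadd      → [5175]
bipush 6  → [5175, 6]
ineg      → [5175, -6]
bipush -3 → [5175, -6, -3]
isub      → [5175, -3]
bipush 10 → [5175, -3, 10]
ineg      → [5175, -3, -10]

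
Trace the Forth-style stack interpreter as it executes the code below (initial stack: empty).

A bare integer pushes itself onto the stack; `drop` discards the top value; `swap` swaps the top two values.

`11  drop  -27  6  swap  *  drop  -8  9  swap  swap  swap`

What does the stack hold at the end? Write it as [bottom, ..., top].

[9, -8]

11   → 11
drop → (empty)
-27  → -27
6    → -27 6
swap → 6 -27
*    → -162
drop → (empty)
-8   → -8
9    → -8 9
swap → 9 -8
swap → -8 9
swap → 9 -8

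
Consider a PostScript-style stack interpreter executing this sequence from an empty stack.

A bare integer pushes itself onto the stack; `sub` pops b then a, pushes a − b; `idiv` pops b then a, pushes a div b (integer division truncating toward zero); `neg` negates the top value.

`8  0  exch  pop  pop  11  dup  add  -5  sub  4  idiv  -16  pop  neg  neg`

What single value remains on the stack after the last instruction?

8    → [8]
0    → [8, 0]
exch → [0, 8]
pop  → [0]
pop  → []
11   → [11]
dup  → [11, 11]
add  → [22]
-5   → [22, -5]
sub  → [27]
4    → [27, 4]
idiv → [6]
-16  → [6, -16]
pop  → [6]
neg  → [-6]
neg  → [6]

6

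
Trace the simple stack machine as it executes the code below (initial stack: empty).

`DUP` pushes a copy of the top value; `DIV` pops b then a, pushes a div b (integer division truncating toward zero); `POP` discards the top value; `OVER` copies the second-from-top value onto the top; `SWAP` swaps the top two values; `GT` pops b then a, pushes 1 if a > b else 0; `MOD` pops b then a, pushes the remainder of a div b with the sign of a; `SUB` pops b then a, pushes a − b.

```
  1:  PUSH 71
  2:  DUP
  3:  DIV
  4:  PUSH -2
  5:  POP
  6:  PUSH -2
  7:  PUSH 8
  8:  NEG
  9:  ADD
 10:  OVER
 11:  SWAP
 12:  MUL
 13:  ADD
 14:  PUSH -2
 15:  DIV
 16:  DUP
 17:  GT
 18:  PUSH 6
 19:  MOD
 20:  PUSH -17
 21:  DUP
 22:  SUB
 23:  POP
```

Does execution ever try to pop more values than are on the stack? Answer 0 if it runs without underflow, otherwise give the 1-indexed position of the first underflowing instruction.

PUSH 71   [71]
DUP       [71, 71]
DIV       [1]
PUSH -2   [1, -2]
POP       [1]
PUSH -2   [1, -2]
PUSH 8    [1, -2, 8]
NEG       [1, -2, -8]
ADD       [1, -10]
OVER      [1, -10, 1]
SWAP      [1, 1, -10]
MUL       [1, -10]
ADD       [-9]
PUSH -2   [-9, -2]
DIV       [4]
DUP       [4, 4]
GT        [0]
PUSH 6    [0, 6]
MOD       [0]
PUSH -17  [0, -17]
DUP       [0, -17, -17]
SUB       [0, 0]
POP       [0]

0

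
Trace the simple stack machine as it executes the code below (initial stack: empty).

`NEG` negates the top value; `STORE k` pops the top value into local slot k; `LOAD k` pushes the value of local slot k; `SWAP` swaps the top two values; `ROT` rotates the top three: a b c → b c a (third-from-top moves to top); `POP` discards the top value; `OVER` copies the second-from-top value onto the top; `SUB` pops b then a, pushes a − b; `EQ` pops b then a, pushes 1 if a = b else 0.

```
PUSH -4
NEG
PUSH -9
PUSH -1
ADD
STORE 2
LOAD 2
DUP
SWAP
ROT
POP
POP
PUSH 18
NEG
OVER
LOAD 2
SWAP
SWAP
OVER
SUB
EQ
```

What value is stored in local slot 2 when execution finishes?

-10

PUSH -4 → -4
NEG     → 4
PUSH -9 → 4 -9
PUSH -1 → 4 -9 -1
ADD     → 4 -10
STORE 2 → 4
LOAD 2  → 4 -10
DUP     → 4 -10 -10
SWAP    → 4 -10 -10
ROT     → -10 -10 4
POP     → -10 -10
POP     → -10
PUSH 18 → -10 18
NEG     → -10 -18
OVER    → -10 -18 -10
LOAD 2  → -10 -18 -10 -10
SWAP    → -10 -18 -10 -10
SWAP    → -10 -18 -10 -10
OVER    → -10 -18 -10 -10 -10
SUB     → -10 -18 -10 0
EQ      → -10 -18 0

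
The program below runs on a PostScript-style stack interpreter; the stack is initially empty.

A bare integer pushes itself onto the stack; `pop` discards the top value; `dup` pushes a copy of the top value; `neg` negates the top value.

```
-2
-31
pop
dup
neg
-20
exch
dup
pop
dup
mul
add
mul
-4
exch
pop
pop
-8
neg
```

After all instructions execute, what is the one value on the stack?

8

-2   : -2
-31  : -2 -31
pop  : -2
dup  : -2 -2
neg  : -2 2
-20  : -2 2 -20
exch : -2 -20 2
dup  : -2 -20 2 2
pop  : -2 -20 2
dup  : -2 -20 2 2
mul  : -2 -20 4
add  : -2 -16
mul  : 32
-4   : 32 -4
exch : -4 32
pop  : -4
pop  : (empty)
-8   : -8
neg  : 8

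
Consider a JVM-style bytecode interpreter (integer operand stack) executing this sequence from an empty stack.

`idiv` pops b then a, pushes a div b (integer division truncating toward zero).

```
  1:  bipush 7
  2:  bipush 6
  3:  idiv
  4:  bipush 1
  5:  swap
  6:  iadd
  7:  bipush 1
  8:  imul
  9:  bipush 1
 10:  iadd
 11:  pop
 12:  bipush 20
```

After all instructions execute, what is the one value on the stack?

20

bipush 7  → [7]
bipush 6  → [7, 6]
idiv      → [1]
bipush 1  → [1, 1]
swap      → [1, 1]
iadd      → [2]
bipush 1  → [2, 1]
imul      → [2]
bipush 1  → [2, 1]
iadd      → [3]
pop       → []
bipush 20 → [20]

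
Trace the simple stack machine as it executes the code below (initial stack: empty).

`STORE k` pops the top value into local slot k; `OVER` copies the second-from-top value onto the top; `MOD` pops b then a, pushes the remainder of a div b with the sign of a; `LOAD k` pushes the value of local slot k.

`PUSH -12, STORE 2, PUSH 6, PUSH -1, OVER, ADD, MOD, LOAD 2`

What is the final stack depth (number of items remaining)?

2

PUSH -12 : -12
STORE 2  : (empty)
PUSH 6   : 6
PUSH -1  : 6 -1
OVER     : 6 -1 6
ADD      : 6 5
MOD      : 1
LOAD 2   : 1 -12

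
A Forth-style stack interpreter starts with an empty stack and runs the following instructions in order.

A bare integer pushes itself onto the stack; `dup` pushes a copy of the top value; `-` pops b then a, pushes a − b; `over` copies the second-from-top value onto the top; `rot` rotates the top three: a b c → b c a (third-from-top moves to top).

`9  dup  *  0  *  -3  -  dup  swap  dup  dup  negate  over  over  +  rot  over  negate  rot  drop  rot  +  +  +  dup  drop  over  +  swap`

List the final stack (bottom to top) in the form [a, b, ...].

[6, 3]

9      : [9]
dup    : [9, 9]
*      : [81]
0      : [81, 0]
*      : [0]
-3     : [0, -3]
-      : [3]
dup    : [3, 3]
swap   : [3, 3]
dup    : [3, 3, 3]
dup    : [3, 3, 3, 3]
negate : [3, 3, 3, -3]
over   : [3, 3, 3, -3, 3]
over   : [3, 3, 3, -3, 3, -3]
+      : [3, 3, 3, -3, 0]
rot    : [3, 3, -3, 0, 3]
over   : [3, 3, -3, 0, 3, 0]
negate : [3, 3, -3, 0, 3, 0]
rot    : [3, 3, -3, 3, 0, 0]
drop   : [3, 3, -3, 3, 0]
rot    : [3, 3, 3, 0, -3]
+      : [3, 3, 3, -3]
+      : [3, 3, 0]
+      : [3, 3]
dup    : [3, 3, 3]
drop   : [3, 3]
over   : [3, 3, 3]
+      : [3, 6]
swap   : [6, 3]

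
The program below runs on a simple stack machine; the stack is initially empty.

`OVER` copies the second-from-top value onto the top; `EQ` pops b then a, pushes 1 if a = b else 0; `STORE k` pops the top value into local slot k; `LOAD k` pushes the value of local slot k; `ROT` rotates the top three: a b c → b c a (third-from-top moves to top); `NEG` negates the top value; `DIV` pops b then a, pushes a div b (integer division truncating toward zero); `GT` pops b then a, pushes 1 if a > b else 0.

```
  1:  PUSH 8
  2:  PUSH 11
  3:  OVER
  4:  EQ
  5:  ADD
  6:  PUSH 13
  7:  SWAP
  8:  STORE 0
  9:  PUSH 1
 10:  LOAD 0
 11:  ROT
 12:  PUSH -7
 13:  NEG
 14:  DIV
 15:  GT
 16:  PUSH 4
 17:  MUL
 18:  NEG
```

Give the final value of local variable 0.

PUSH 8  : [8]
PUSH 11 : [8, 11]
OVER    : [8, 11, 8]
EQ      : [8, 0]
ADD     : [8]
PUSH 13 : [8, 13]
SWAP    : [13, 8]
STORE 0 : [13]
PUSH 1  : [13, 1]
LOAD 0  : [13, 1, 8]
ROT     : [1, 8, 13]
PUSH -7 : [1, 8, 13, -7]
NEG     : [1, 8, 13, 7]
DIV     : [1, 8, 1]
GT      : [1, 1]
PUSH 4  : [1, 1, 4]
MUL     : [1, 4]
NEG     : [1, -4]

8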